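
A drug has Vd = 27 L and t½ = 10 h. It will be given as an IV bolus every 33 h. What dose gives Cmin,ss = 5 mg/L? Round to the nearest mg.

τ/t½ = 33/10 ≈ 3.3, so f = (1/2)^(33/10) ≈ 0.101532.
Cmin,ss = (D/Vd)·f/(1−f), so D = Cmin,ss·Vd·(1−f)/f.
D = 5 × 27 × (1−f)/f ≈ 5 × 27 × 8.84911 ≈ 1194.63 mg.

1195 mg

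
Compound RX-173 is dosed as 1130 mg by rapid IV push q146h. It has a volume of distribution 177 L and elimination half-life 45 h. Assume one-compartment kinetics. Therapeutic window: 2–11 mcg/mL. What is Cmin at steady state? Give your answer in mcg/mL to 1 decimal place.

Over one 146-h interval, 146/45 ≈ 3.2444 half-lives elapse, leaving f ≈ 0.1055 of each dose.
Accumulation ratio R = 1/(1 − f) ≈ 1/0.8945 ≈ 1.1179.
Each bolus raises the concentration by D/Vd = 1130/177 ≈ 6.384 mcg/mL.
Cmax,ss = C₀/(1 − f) ≈ 6.384/0.8945 ≈ 7.137 mcg/mL.
Steady-state trough Cmin,ss = Cmax,ss·f ≈ 7.137 × 0.1055 ≈ 0.753 mcg/mL.
Trough 0.8 mcg/mL vs MEC 2 mcg/mL: subtherapeutic.

0.8 mcg/mL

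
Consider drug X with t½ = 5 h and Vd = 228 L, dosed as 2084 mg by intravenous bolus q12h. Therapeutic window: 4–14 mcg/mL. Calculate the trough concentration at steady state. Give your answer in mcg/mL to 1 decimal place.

2.1 mcg/mL

Over one 12-h interval, 12/5 ≈ 2.4 half-lives elapse, leaving f ≈ 0.1895 of each dose.
Each bolus raises the concentration by D/Vd = 2084/228 ≈ 9.140 mcg/mL.
Steady-state trough Cmin,ss = C₀·f/(1−f) ≈ 9.140 × 0.1895/0.8105 ≈ 2.137 mcg/mL.
Trough 2.1 mcg/mL vs MEC 4 mcg/mL: subtherapeutic.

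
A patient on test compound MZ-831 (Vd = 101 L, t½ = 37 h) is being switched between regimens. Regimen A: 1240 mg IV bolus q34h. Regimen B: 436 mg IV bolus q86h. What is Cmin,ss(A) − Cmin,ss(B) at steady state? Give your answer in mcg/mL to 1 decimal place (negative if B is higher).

Regimen A: f = (1/2)^(34/37) ≈ 0.5289; Cmin,ss = (1240/101)·f/(1−f) ≈ 13.784 mcg/mL.
Regimen B: f = (1/2)^(86/37) ≈ 0.1997; Cmin,ss = (436/101)·f/(1−f) ≈ 1.077 mcg/mL.
Difference ≈ 13.784 − 1.077 ≈ 12.707 mcg/mL.

12.7 mcg/mL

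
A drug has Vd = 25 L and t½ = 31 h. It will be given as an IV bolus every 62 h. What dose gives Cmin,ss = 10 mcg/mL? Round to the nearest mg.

750 mg

τ/t½ = 62/31 ≈ 2, so f = (1/2)^(62/31) ≈ 0.250000.
Cmin,ss = (D/Vd)·f/(1−f), so D = Cmin,ss·Vd·(1−f)/f.
D = 10 × 25 × (1−f)/f ≈ 10 × 25 × 3.00000 ≈ 750.00 mg.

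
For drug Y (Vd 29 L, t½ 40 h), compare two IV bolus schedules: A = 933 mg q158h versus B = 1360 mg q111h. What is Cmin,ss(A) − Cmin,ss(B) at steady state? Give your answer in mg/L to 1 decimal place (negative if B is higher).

Regimen A: f = (1/2)^(158/40) ≈ 0.0647; Cmin,ss = (933/29)·f/(1−f) ≈ 2.226 mg/L.
Regimen B: f = (1/2)^(111/40) ≈ 0.1461; Cmin,ss = (1360/29)·f/(1−f) ≈ 8.024 mg/L.
Difference ≈ 2.226 − 8.024 ≈ -5.798 mg/L.

-5.8 mg/L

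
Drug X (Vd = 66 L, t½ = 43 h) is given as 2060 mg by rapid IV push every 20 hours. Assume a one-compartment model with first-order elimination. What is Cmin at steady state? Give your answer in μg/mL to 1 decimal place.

Over one 20-h interval, 20/43 ≈ 0.46512 half-lives elapse, leaving f ≈ 0.7244 of each dose.
At steady state, accumulation factor R = 1/(1 − e^(−kτ)) ≈ 3.6284.
Single-dose peak C₀ = D/Vd = 2060/66 ≈ 31.212 μg/mL.
Cmax,ss = C₀/(1 − f) ≈ 31.212/0.2756 ≈ 113.251 μg/mL.
Steady-state trough Cmin,ss = Cmax,ss·f ≈ 113.251 × 0.7244 ≈ 82.039 μg/mL.

82.0 μg/mL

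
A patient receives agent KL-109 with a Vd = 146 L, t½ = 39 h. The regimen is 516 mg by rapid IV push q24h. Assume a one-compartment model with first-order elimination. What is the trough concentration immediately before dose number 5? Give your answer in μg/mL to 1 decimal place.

5.4 μg/mL

f = (1/2)^(τ/t½) = (1/2)^(24/39) ≈ 0.6528.
C₀ = D/Vd = 516/146 ≈ 3.534 μg/mL.
Before the 5th dose, 4 doses have been given. Superposition: Cmin = C₀·(f + f² + … + f^4).
≈ 3.534 × (0.6528 + 0.4261 + 0.2782 + 0.1816) ≈ 3.534 × 1.5387 ≈ 5.438 μg/mL.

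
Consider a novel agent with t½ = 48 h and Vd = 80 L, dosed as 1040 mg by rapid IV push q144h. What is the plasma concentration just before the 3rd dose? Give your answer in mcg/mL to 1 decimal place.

f = (1/2)^(τ/t½) = (1/2)^(144/48) ≈ 0.1250.
C₀ = D/Vd = 1040/80 ≈ 13.000 mcg/mL.
Before the 3rd dose, 2 doses have been given. Superposition: Cmin = C₀·(f + f²).
≈ 13.000 × (0.1250 + 0.0156) ≈ 13.000 × 0.1406 ≈ 1.828 mcg/mL.

1.8 mcg/mL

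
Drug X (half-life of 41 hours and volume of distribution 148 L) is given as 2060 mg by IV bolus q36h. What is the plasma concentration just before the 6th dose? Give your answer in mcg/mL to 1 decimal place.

f = (1/2)^(τ/t½) = (1/2)^(36/41) ≈ 0.5441.
C₀ = D/Vd = 2060/148 ≈ 13.919 mcg/mL.
Before the 6th dose, 5 doses have been given. Superposition: Cmin = C₀·(f + f² + … + f^5).
≈ 13.919 × (0.5441 + 0.2960 + 0.1611 + 0.0876 + 0.0477) ≈ 13.919 × 1.1365 ≈ 15.819 mcg/mL.

15.8 mcg/mL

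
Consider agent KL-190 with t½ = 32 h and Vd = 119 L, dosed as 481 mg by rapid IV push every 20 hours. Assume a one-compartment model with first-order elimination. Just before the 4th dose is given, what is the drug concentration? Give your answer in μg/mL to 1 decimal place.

f = (1/2)^(τ/t½) = (1/2)^(20/32) ≈ 0.6484.
C₀ = D/Vd = 481/119 ≈ 4.042 μg/mL.
Before the 4th dose, 3 doses have been given. Superposition: Cmin = C₀·(f + f² + … + f^3).
≈ 4.042 × (0.6484 + 0.4204 + 0.2726) ≈ 4.042 × 1.3414 ≈ 5.422 μg/mL.

5.4 μg/mL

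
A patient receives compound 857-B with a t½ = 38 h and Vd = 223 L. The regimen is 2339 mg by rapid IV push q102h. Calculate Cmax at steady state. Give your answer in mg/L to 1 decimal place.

τ/t½ = 102/38 ≈ 2.6842, so fraction remaining f = (1/2)^(102/38) ≈ 0.1556.
Accumulation ratio R = 1/(1 − f) ≈ 1/0.8444 ≈ 1.1843.
Each bolus raises the concentration by D/Vd = 2339/223 ≈ 10.489 mg/L.
Steady-state peak Cmax,ss = C₀·R ≈ 10.489 × 1.1843 ≈ 12.422 mg/L.

12.4 mg/L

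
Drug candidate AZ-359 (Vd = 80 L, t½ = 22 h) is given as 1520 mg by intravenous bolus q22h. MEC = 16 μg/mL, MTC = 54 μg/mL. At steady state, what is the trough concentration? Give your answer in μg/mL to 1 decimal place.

The dosing interval is 1 half-life, so f = 2^(−1) = 0.5.
Accumulation ratio R = 1/(1 − f) = 1/0.5 = 2/1.
Single-dose peak C₀ = D/Vd = 1520/80 = 19 μg/mL.
Steady-state peak Cmax,ss = C₀·R = 19 × 2/1 ≈ 38.000 μg/mL.
Steady-state trough Cmin,ss = Cmax,ss·f ≈ 38.000 × 0.5 ≈ 19.000 μg/mL.
Trough 19.0 μg/mL vs MEC 16 μg/mL: adequate.

19.0 μg/mL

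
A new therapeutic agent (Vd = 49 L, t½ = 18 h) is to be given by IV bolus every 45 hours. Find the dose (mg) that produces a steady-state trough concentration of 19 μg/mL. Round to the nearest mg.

τ/t½ = 45/18 ≈ 2.5, so f = (1/2)^(45/18) ≈ 0.176777.
Cmin,ss = (D/Vd)·f/(1−f), so D = Cmin,ss·Vd·(1−f)/f.
D = 19 × 49 × (1−f)/f ≈ 19 × 49 × 4.65684 ≈ 4335.52 mg.

4336 mg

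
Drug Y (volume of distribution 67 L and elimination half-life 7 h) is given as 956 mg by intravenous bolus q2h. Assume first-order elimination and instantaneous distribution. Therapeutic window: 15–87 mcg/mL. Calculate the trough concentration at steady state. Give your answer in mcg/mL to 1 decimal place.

65.1 mcg/mL

k = ln2/t½ = ln2/7 ≈ 0.099021 h⁻¹; fraction remaining f = e^(−kτ) = e^(−0.099021×2) ≈ 0.8203.
Single-dose peak C₀ = D/Vd = 956/67 ≈ 14.269 mcg/mL.
Steady-state trough Cmin,ss = C₀·f/(1−f) ≈ 14.269 × 0.8203/0.1797 ≈ 65.136 mcg/mL.
Trough 65.1 mcg/mL vs MEC 15 mcg/mL: adequate.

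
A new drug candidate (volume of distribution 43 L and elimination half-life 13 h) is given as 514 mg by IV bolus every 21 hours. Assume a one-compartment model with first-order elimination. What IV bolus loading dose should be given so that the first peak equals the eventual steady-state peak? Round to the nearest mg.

f = (1/2)^(21/13) ≈ 0.326378; accumulation ratio R = 1/(1−f) ≈ 1.48451.
Loading dose to hit Cmax,ss on first dose: D_load = D_maint·R ≈ 514 × 1.48451 ≈ 763.04 mg.

763 mg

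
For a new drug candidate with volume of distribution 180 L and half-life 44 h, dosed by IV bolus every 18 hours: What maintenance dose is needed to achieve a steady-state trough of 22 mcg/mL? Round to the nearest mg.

1298 mg

τ/t½ = 18/44 ≈ 0.40909, so f = (1/2)^(18/44) ≈ 0.753098.
Cmin,ss = (D/Vd)·f/(1−f), so D = Cmin,ss·Vd·(1−f)/f.
D = 22 × 180 × (1−f)/f ≈ 22 × 180 × 0.32785 ≈ 1298.29 mg.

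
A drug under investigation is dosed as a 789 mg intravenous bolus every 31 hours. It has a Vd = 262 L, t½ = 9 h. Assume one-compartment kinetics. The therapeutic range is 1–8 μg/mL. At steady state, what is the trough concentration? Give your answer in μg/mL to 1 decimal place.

0.3 μg/mL

Over one 31-h interval, 31/9 ≈ 3.4444 half-lives elapse, leaving f ≈ 0.0919 of each dose.
Each bolus raises the concentration by D/Vd = 789/262 ≈ 3.011 μg/mL.
Steady-state trough Cmin,ss = C₀·f/(1−f) ≈ 3.011 × 0.0919/0.9081 ≈ 0.305 μg/mL.
Trough 0.3 μg/mL vs MEC 1 μg/mL: subtherapeutic.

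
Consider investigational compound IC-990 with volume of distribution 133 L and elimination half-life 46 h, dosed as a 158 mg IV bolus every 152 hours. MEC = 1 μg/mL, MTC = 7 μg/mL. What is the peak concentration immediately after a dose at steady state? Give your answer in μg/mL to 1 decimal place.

τ/t½ = 152/46 ≈ 3.3043, so fraction remaining f = (1/2)^(152/46) ≈ 0.1012.
At steady state, accumulation factor R = 1/(1 − e^(−kτ)) ≈ 1.1126.
Single-dose peak C₀ = D/Vd = 158/133 ≈ 1.188 μg/mL.
Cmax,ss = C₀/(1 − f) ≈ 1.188/0.8988 ≈ 1.322 μg/mL.
Peak 1.3 μg/mL vs MTC 7 μg/mL: below toxic threshold.

1.3 μg/mL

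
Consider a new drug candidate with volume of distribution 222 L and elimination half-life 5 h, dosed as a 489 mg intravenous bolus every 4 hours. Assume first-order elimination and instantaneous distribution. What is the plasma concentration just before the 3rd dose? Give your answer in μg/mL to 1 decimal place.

f = (1/2)^(τ/t½) = (1/2)^(4/5) ≈ 0.5743.
C₀ = D/Vd = 489/222 ≈ 2.203 μg/mL.
Before the 3rd dose, 2 doses have been given. Superposition: Cmin = C₀·(f + f²).
≈ 2.203 × (0.5743 + 0.3298) ≈ 2.203 × 0.9041 ≈ 1.992 μg/mL.

2.0 μg/mL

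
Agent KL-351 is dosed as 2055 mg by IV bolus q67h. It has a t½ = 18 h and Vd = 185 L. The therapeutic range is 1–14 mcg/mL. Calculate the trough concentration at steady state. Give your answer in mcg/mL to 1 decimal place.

0.9 mcg/mL

k = ln2/t½ = ln2/18 ≈ 0.038508 h⁻¹; fraction remaining f = e^(−kτ) = e^(−0.038508×67) ≈ 0.0758.
Accumulation ratio R = 1/(1 − f) ≈ 1/0.9242 ≈ 1.0820.
Single-dose peak C₀ = D/Vd = 2055/185 ≈ 11.108 mcg/mL.
Cmax,ss = C₀/(1 − f) ≈ 11.108/0.9242 ≈ 12.019 mcg/mL.
One interval later, Cmin,ss = Cmax,ss·e^(−kτ) ≈ 12.019 × 0.0758 ≈ 0.911 mcg/mL.
Trough 0.9 mcg/mL vs MEC 1 mcg/mL: subtherapeutic.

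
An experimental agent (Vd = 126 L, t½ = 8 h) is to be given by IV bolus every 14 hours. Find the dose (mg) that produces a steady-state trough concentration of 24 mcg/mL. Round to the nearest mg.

7147 mg

τ/t½ = 14/8 ≈ 1.75, so f = (1/2)^(14/8) ≈ 0.297302.
Cmin,ss = (D/Vd)·f/(1−f), so D = Cmin,ss·Vd·(1−f)/f.
D = 24 × 126 × (1−f)/f ≈ 24 × 126 × 2.36358 ≈ 7147.47 mg.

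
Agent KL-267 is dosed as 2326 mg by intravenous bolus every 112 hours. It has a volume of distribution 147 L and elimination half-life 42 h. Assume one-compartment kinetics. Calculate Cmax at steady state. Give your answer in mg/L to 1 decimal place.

Over one 112-h interval, 112/42 ≈ 2.6667 half-lives elapse, leaving f ≈ 0.1575 of each dose.
At steady state, accumulation factor R = 1/(1 − e^(−kτ)) ≈ 1.1869.
Single-dose peak C₀ = D/Vd = 2326/147 ≈ 15.823 mg/L.
Steady-state peak Cmax,ss = C₀·R ≈ 15.823 × 1.1869 ≈ 18.780 mg/L.

18.8 mg/L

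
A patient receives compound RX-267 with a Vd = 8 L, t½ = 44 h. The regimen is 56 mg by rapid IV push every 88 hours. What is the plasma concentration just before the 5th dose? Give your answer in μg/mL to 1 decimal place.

f = (1/2)^(τ/t½) = (1/2)^(88/44) ≈ 0.2500.
C₀ = D/Vd = 56/8 ≈ 7.000 μg/mL.
Before the 5th dose, 4 doses have been given. Superposition: Cmin = C₀·(f + f² + … + f^4).
≈ 7.000 × (0.2500 + 0.0625 + 0.0156 + 0.0039) ≈ 7.000 × 0.3320 ≈ 2.324 μg/mL.

2.3 μg/mL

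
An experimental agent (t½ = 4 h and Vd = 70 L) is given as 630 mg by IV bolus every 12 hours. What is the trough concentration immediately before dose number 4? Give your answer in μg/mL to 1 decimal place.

1.3 μg/mL

f = (1/2)^(τ/t½) = (1/2)^(12/4) ≈ 0.1250.
C₀ = D/Vd = 630/70 ≈ 9.000 μg/mL.
Before the 4th dose, 3 doses have been given. Superposition: Cmin = C₀·(f + f² + … + f^3).
≈ 9.000 × (0.1250 + 0.0156 + 0.0020) ≈ 9.000 × 0.1426 ≈ 1.283 μg/mL.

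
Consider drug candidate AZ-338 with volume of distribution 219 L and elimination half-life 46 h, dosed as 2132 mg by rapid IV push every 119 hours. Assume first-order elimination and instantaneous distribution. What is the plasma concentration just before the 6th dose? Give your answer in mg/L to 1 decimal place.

1.9 mg/L

f = (1/2)^(τ/t½) = (1/2)^(119/46) ≈ 0.1664.
C₀ = D/Vd = 2132/219 ≈ 9.735 mg/L.
Before the 6th dose, 5 doses have been given. Superposition: Cmin = C₀·(f + f² + … + f^5).
≈ 9.735 × (0.1664 + 0.0277 + 0.0046 + 0.0008 + 0.0001) ≈ 9.735 × 0.1996 ≈ 1.943 mg/L.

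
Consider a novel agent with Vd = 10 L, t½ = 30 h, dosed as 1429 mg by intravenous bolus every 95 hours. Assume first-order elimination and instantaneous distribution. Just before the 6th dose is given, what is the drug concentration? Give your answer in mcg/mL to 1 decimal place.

17.9 mcg/mL

f = (1/2)^(τ/t½) = (1/2)^(95/30) ≈ 0.1114.
C₀ = D/Vd = 1429/10 ≈ 142.900 mcg/mL.
Before the 6th dose, 5 doses have been given. Superposition: Cmin = C₀·(f + f² + … + f^5).
≈ 142.900 × (0.1114 + 0.0124 + 0.0014 + 0.0002 + 0.0000) ≈ 142.900 × 0.1254 ≈ 17.920 mcg/mL.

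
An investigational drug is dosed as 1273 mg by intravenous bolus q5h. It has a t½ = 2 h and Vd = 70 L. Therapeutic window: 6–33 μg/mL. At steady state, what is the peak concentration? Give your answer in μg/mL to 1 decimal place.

22.1 μg/mL

τ/t½ = 5/2 ≈ 2.5, so fraction remaining f = (1/2)^(5/2) ≈ 0.1768.
At steady state, accumulation factor R = 1/(1 − e^(−kτ)) ≈ 1.2148.
Single-dose peak C₀ = D/Vd = 1273/70 ≈ 18.186 μg/mL.
Steady-state peak Cmax,ss = C₀·R ≈ 18.186 × 1.2148 ≈ 22.092 μg/mL.
Peak 22.1 μg/mL vs MTC 33 μg/mL: below toxic threshold.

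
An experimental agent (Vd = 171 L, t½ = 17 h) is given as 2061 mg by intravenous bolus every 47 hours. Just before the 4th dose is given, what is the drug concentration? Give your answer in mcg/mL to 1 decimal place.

f = (1/2)^(τ/t½) = (1/2)^(47/17) ≈ 0.1471.
C₀ = D/Vd = 2061/171 ≈ 12.053 mcg/mL.
Before the 4th dose, 3 doses have been given. Superposition: Cmin = C₀·(f + f² + … + f^3).
≈ 12.053 × (0.1471 + 0.0216 + 0.0032) ≈ 12.053 × 0.1719 ≈ 2.072 mcg/mL.

2.1 mcg/mL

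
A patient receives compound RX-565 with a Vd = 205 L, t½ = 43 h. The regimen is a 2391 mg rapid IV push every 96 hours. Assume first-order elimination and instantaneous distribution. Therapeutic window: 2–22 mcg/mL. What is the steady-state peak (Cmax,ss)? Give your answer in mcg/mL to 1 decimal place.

Over one 96-h interval, 96/43 ≈ 2.2326 half-lives elapse, leaving f ≈ 0.2128 of each dose.
At steady state, accumulation factor R = 1/(1 − e^(−kτ)) ≈ 1.2703.
Single-dose peak C₀ = D/Vd = 2391/205 ≈ 11.663 mcg/mL.
Steady-state peak Cmax,ss = C₀·R ≈ 11.663 × 1.2703 ≈ 14.816 mcg/mL.
Peak 14.8 mcg/mL vs MTC 22 mcg/mL: below toxic threshold.

14.8 mcg/mL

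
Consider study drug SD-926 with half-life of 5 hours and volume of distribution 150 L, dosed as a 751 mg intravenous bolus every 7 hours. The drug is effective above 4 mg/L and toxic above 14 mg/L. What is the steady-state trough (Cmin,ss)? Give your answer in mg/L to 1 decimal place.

3.1 mg/L

k = ln2/t½ = ln2/5 ≈ 0.138629 h⁻¹; fraction remaining f = e^(−kτ) = e^(−0.138629×7) ≈ 0.3789.
At steady state, accumulation factor R = 1/(1 − e^(−kτ)) ≈ 1.6100.
Single-dose peak C₀ = D/Vd = 751/150 ≈ 5.007 mg/L.
Steady-state peak Cmax,ss = C₀·R ≈ 5.007 × 1.6100 ≈ 8.061 mg/L.
Steady-state trough Cmin,ss = Cmax,ss·f ≈ 8.061 × 0.3789 ≈ 3.054 mg/L.
Trough 3.1 mg/L vs MEC 4 mg/L: subtherapeutic.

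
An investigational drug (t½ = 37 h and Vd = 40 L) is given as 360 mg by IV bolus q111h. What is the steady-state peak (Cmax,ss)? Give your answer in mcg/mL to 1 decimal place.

τ = 111 h = 3 half-lives, so f = (1/2)^3 = 0.125.
Accumulation ratio R = 1/(1 − f) = 1/0.875 = 8/7.
Single-dose peak C₀ = D/Vd = 360/40 = 9 mcg/mL.
Steady-state peak Cmax,ss = C₀·R = 9 × 8/7 ≈ 10.286 mcg/mL.

10.3 mcg/mL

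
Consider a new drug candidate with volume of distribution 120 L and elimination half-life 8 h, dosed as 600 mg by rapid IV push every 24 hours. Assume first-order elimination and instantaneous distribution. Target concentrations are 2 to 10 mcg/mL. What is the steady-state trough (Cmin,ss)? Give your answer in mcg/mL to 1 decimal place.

0.7 mcg/mL

The dosing interval is 3 half-lives, so f = 2^(−3) = 0.125.
At steady state, R = 1/(1 − 0.125) = 8/7.
Single-dose peak C₀ = D/Vd = 600/120 = 5 mcg/mL.
Steady-state peak Cmax,ss = C₀·R = 5 × 8/7 ≈ 5.714 mcg/mL.
Steady-state trough Cmin,ss = Cmax,ss·f ≈ 5.714 × 0.125 ≈ 0.714 mcg/mL.
Trough 0.7 mcg/mL vs MEC 2 mcg/mL: subtherapeutic.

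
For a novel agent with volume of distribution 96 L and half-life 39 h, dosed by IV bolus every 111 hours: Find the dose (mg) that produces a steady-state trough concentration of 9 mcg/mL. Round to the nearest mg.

5349 mg

τ/t½ = 111/39 ≈ 2.8462, so f = (1/2)^(111/39) ≈ 0.139066.
Cmin,ss = (D/Vd)·f/(1−f), so D = Cmin,ss·Vd·(1−f)/f.
D = 9 × 96 × (1−f)/f ≈ 9 × 96 × 6.19083 ≈ 5348.88 mg.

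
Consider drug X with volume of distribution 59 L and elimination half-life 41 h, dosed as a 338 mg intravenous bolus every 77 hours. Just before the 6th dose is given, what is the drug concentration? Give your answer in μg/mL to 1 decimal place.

2.1 μg/mL

f = (1/2)^(τ/t½) = (1/2)^(77/41) ≈ 0.2721.
C₀ = D/Vd = 338/59 ≈ 5.729 μg/mL.
Before the 6th dose, 5 doses have been given. Superposition: Cmin = C₀·(f + f² + … + f^5).
≈ 5.729 × (0.2721 + 0.0740 + 0.0201 + 0.0055 + 0.0015) ≈ 5.729 × 0.3732 ≈ 2.138 μg/mL.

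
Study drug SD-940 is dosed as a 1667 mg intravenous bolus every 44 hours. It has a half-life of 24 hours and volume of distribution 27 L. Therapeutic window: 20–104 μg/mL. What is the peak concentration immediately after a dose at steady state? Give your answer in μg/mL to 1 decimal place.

85.8 μg/mL

k = ln2/t½ = ln2/24 ≈ 0.028881 h⁻¹; fraction remaining f = e^(−kτ) = e^(−0.028881×44) ≈ 0.2806.
Accumulation ratio R = 1/(1 − f) ≈ 1/0.7194 ≈ 1.3900.
Single-dose peak C₀ = D/Vd = 1667/27 ≈ 61.741 μg/mL.
Steady-state peak Cmax,ss = C₀·R ≈ 61.741 × 1.3900 ≈ 85.820 μg/mL.
Peak 85.8 μg/mL vs MTC 104 μg/mL: below toxic threshold.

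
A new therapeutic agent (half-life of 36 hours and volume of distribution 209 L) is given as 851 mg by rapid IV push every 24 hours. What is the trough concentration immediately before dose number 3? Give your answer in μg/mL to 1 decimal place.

4.2 μg/mL

f = (1/2)^(τ/t½) = (1/2)^(24/36) ≈ 0.6300.
C₀ = D/Vd = 851/209 ≈ 4.072 μg/mL.
Before the 3rd dose, 2 doses have been given. Superposition: Cmin = C₀·(f + f²).
≈ 4.072 × (0.6300 + 0.3969) ≈ 4.072 × 1.0269 ≈ 4.182 μg/mL.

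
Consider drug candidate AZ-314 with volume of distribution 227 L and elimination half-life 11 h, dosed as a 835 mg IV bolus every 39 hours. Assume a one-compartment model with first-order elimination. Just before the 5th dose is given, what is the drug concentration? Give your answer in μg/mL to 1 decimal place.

0.3 μg/mL

f = (1/2)^(τ/t½) = (1/2)^(39/11) ≈ 0.0856.
C₀ = D/Vd = 835/227 ≈ 3.678 μg/mL.
Before the 5th dose, 4 doses have been given. Superposition: Cmin = C₀·(f + f² + … + f^4).
≈ 3.678 × (0.0856 + 0.0073 + 0.0006 + 0.0001) ≈ 3.678 × 0.0936 ≈ 0.344 μg/mL.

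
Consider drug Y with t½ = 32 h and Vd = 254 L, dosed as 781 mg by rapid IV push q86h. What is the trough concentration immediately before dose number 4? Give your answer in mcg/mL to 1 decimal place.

f = (1/2)^(τ/t½) = (1/2)^(86/32) ≈ 0.1552.
C₀ = D/Vd = 781/254 ≈ 3.075 mcg/mL.
Before the 4th dose, 3 doses have been given. Superposition: Cmin = C₀·(f + f² + … + f^3).
≈ 3.075 × (0.1552 + 0.0241 + 0.0037) ≈ 3.075 × 0.1830 ≈ 0.563 mcg/mL.

0.6 mcg/mL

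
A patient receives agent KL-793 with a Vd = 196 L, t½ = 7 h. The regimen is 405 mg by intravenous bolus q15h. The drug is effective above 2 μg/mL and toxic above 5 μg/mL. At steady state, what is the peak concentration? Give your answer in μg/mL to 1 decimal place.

2.7 μg/mL

τ/t½ = 15/7 ≈ 2.1429, so fraction remaining f = (1/2)^(15/7) ≈ 0.2264.
Accumulation ratio R = 1/(1 − f) ≈ 1/0.7736 ≈ 1.2927.
Each bolus raises the concentration by D/Vd = 405/196 ≈ 2.066 μg/mL.
Steady-state peak Cmax,ss = C₀·R ≈ 2.066 × 1.2927 ≈ 2.671 μg/mL.
Peak 2.7 μg/mL vs MTC 5 μg/mL: below toxic threshold.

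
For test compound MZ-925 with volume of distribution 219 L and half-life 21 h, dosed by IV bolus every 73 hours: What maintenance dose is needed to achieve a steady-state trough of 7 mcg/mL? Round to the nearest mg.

15527 mg

τ/t½ = 73/21 ≈ 3.4762, so f = (1/2)^(73/21) ≈ 0.089859.
Cmin,ss = (D/Vd)·f/(1−f), so D = Cmin,ss·Vd·(1−f)/f.
D = 7 × 219 × (1−f)/f ≈ 7 × 219 × 10.12855 ≈ 15527.07 mg.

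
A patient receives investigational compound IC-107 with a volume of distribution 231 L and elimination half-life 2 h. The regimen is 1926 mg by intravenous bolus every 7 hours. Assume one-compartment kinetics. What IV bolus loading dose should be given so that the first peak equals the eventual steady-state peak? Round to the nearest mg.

f = (1/2)^(7/2) ≈ 0.088388; accumulation ratio R = 1/(1−f) ≈ 1.09696.
Loading dose to hit Cmax,ss on first dose: D_load = D_maint·R ≈ 1926 × 1.09696 ≈ 2112.74 mg.

2113 mg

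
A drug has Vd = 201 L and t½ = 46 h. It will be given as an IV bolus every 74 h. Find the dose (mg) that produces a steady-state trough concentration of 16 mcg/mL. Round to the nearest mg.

6592 mg

τ/t½ = 74/46 ≈ 1.6087, so f = (1/2)^(74/46) ≈ 0.327895.
Cmin,ss = (D/Vd)·f/(1−f), so D = Cmin,ss·Vd·(1−f)/f.
D = 16 × 201 × (1−f)/f ≈ 16 × 201 × 2.04976 ≈ 6592.03 mg.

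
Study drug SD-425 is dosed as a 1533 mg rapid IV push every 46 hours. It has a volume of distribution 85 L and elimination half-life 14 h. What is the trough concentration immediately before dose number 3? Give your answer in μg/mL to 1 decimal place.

f = (1/2)^(τ/t½) = (1/2)^(46/14) ≈ 0.1025.
C₀ = D/Vd = 1533/85 ≈ 18.035 μg/mL.
Before the 3rd dose, 2 doses have been given. Superposition: Cmin = C₀·(f + f²).
≈ 18.035 × (0.1025 + 0.0105) ≈ 18.035 × 0.1130 ≈ 2.038 μg/mL.

2.0 μg/mL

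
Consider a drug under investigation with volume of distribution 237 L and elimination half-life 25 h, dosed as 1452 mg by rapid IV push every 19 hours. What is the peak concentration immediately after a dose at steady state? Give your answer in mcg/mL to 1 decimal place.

k = ln2/t½ = ln2/25 ≈ 0.027726 h⁻¹; fraction remaining f = e^(−kτ) = e^(−0.027726×19) ≈ 0.5905.
At steady state, accumulation factor R = 1/(1 − e^(−kτ)) ≈ 2.4420.
Single-dose peak C₀ = D/Vd = 1452/237 ≈ 6.127 mcg/mL.
Steady-state peak Cmax,ss = C₀·R ≈ 6.127 × 2.4420 ≈ 14.962 mcg/mL.

15.0 mcg/mL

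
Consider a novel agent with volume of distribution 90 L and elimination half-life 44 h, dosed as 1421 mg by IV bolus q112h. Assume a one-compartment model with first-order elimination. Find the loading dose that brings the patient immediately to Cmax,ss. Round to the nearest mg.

f = (1/2)^(112/44) ≈ 0.171294; accumulation ratio R = 1/(1−f) ≈ 1.20670.
Loading dose to hit Cmax,ss on first dose: D_load = D_maint·R ≈ 1421 × 1.20670 ≈ 1714.72 mg.

1715 mg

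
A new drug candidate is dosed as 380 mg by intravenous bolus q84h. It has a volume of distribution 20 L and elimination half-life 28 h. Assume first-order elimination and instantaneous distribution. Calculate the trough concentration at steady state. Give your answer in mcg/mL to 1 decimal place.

2.7 mcg/mL

The dosing interval is 3 half-lives, so f = 2^(−3) = 0.125.
Accumulation ratio R = 1/(1 − f) = 1/0.875 = 8/7.
Single-dose peak C₀ = D/Vd = 380/20 = 19 mcg/mL.
Steady-state peak Cmax,ss = C₀·R = 19 × 8/7 ≈ 21.714 mcg/mL.
Steady-state trough Cmin,ss = Cmax,ss·f ≈ 21.714 × 0.125 ≈ 2.714 mcg/mL.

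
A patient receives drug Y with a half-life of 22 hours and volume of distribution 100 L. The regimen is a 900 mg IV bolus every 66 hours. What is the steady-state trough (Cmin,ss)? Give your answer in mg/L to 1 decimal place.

The dosing interval is 3 half-lives, so f = 2^(−3) = 0.125.
Accumulation ratio R = 1/(1 − f) = 1/0.875 = 8/7.
Single-dose peak C₀ = D/Vd = 900/100 = 9 mg/L.
Steady-state peak Cmax,ss = C₀·R = 9 × 8/7 ≈ 10.286 mg/L.
Steady-state trough Cmin,ss = Cmax,ss·f ≈ 10.286 × 0.125 ≈ 1.286 mg/L.

1.3 mg/L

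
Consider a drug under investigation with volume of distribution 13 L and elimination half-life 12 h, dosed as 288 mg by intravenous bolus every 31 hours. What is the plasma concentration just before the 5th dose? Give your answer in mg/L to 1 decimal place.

f = (1/2)^(τ/t½) = (1/2)^(31/12) ≈ 0.1669.
C₀ = D/Vd = 288/13 ≈ 22.154 mg/L.
Before the 5th dose, 4 doses have been given. Superposition: Cmin = C₀·(f + f² + … + f^4).
≈ 22.154 × (0.1669 + 0.0279 + 0.0046 + 0.0008) ≈ 22.154 × 0.2002 ≈ 4.435 mg/L.

4.4 mg/L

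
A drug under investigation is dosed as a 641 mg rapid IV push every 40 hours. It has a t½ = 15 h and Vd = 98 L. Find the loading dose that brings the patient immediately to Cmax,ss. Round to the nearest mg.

f = (1/2)^(40/15) ≈ 0.157490; accumulation ratio R = 1/(1−f) ≈ 1.18693.
Loading dose to hit Cmax,ss on first dose: D_load = D_maint·R ≈ 641 × 1.18693 ≈ 760.82 mg.

761 mg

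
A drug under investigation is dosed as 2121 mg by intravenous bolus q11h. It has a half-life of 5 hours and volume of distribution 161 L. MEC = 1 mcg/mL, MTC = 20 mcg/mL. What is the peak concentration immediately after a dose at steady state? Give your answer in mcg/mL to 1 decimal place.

Over one 11-h interval, 11/5 ≈ 2.2 half-lives elapse, leaving f ≈ 0.2176 of each dose.
Accumulation ratio R = 1/(1 − f) ≈ 1/0.7824 ≈ 1.2781.
Each bolus raises the concentration by D/Vd = 2121/161 ≈ 13.174 mcg/mL.
Steady-state peak Cmax,ss = C₀·R ≈ 13.174 × 1.2781 ≈ 16.838 mcg/mL.
Peak 16.8 mcg/mL vs MTC 20 mcg/mL: below toxic threshold.

16.8 mcg/mL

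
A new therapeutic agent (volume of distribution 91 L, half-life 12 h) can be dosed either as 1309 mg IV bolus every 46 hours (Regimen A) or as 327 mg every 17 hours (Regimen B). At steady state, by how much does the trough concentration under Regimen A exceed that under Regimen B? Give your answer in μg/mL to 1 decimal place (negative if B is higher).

Regimen A: f = (1/2)^(46/12) ≈ 0.0702; Cmin,ss = (1309/91)·f/(1−f) ≈ 1.086 μg/mL.
Regimen B: f = (1/2)^(17/12) ≈ 0.3746; Cmin,ss = (327/91)·f/(1−f) ≈ 2.152 μg/mL.
Difference ≈ 1.086 − 2.152 ≈ -1.066 μg/mL.

-1.1 μg/mL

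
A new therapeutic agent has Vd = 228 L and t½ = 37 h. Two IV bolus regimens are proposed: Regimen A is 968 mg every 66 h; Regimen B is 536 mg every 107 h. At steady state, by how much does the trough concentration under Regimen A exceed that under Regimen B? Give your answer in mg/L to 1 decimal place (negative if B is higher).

Regimen A: f = (1/2)^(66/37) ≈ 0.2904; Cmin,ss = (968/228)·f/(1−f) ≈ 1.737 mg/L.
Regimen B: f = (1/2)^(107/37) ≈ 0.1347; Cmin,ss = (536/228)·f/(1−f) ≈ 0.366 mg/L.
Difference ≈ 1.737 − 0.366 ≈ 1.371 mg/L.

1.4 mg/L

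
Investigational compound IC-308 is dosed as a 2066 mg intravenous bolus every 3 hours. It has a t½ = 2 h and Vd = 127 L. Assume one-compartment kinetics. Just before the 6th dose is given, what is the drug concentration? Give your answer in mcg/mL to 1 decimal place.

8.8 mcg/mL

f = (1/2)^(τ/t½) = (1/2)^(3/2) ≈ 0.3536.
C₀ = D/Vd = 2066/127 ≈ 16.268 mcg/mL.
Before the 6th dose, 5 doses have been given. Superposition: Cmin = C₀·(f + f² + … + f^5).
≈ 16.268 × (0.3536 + 0.1250 + 0.0442 + 0.0156 + 0.0055) ≈ 16.268 × 0.5439 ≈ 8.848 mcg/mL.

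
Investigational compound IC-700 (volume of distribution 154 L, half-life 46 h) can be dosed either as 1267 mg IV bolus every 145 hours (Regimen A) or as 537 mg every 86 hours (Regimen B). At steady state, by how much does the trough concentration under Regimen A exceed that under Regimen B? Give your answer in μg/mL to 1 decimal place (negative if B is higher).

Regimen A: f = (1/2)^(145/46) ≈ 0.1125; Cmin,ss = (1267/154)·f/(1−f) ≈ 1.043 μg/mL.
Regimen B: f = (1/2)^(86/46) ≈ 0.2737; Cmin,ss = (537/154)·f/(1−f) ≈ 1.314 μg/mL.
Difference ≈ 1.043 − 1.314 ≈ -0.271 μg/mL.

-0.3 μg/mL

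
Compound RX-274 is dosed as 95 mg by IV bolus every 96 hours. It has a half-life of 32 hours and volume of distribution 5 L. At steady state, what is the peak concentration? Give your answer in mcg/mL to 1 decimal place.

21.7 mcg/mL

The dosing interval is 3 half-lives, so f = 2^(−3) = 0.125.
At steady state, R = 1/(1 − 0.125) = 8/7.
Single-dose peak C₀ = D/Vd = 95/5 = 19 mcg/mL.
Steady-state peak Cmax,ss = C₀·R = 19 × 8/7 ≈ 21.714 mcg/mL.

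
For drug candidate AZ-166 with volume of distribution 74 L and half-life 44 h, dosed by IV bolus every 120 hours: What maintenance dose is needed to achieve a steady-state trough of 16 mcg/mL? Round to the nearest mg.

6656 mg

τ/t½ = 120/44 ≈ 2.7273, so f = (1/2)^(120/44) ≈ 0.151011.
Cmin,ss = (D/Vd)·f/(1−f), so D = Cmin,ss·Vd·(1−f)/f.
D = 16 × 74 × (1−f)/f ≈ 16 × 74 × 5.62203 ≈ 6656.48 mg.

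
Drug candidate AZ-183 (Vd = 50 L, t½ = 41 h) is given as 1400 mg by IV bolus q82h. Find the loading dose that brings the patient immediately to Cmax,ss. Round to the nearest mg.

1867 mg

f = (1/2)^(82/41) ≈ 0.250000; accumulation ratio R = 1/(1−f) ≈ 1.33333.
Loading dose to hit Cmax,ss on first dose: D_load = D_maint·R ≈ 1400 × 1.33333 ≈ 1866.66 mg.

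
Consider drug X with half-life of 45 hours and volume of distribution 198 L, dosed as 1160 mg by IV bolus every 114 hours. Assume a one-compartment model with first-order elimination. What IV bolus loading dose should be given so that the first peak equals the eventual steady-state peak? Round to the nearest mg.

f = (1/2)^(114/45) ≈ 0.172739; accumulation ratio R = 1/(1−f) ≈ 1.20881.
Loading dose to hit Cmax,ss on first dose: D_load = D_maint·R ≈ 1160 × 1.20881 ≈ 1402.22 mg.

1402 mg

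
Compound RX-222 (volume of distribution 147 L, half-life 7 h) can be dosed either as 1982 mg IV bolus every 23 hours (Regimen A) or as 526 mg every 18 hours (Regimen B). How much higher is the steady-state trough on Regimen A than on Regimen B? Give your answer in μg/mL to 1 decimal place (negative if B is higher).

Regimen A: f = (1/2)^(23/7) ≈ 0.1025; Cmin,ss = (1982/147)·f/(1−f) ≈ 1.540 μg/mL.
Regimen B: f = (1/2)^(18/7) ≈ 0.1682; Cmin,ss = (526/147)·f/(1−f) ≈ 0.724 μg/mL.
Difference ≈ 1.540 − 0.724 ≈ 0.816 μg/mL.

0.8 μg/mL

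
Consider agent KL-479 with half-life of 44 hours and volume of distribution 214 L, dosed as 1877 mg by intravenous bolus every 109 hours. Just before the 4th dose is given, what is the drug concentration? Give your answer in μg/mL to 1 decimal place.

1.9 μg/mL

f = (1/2)^(τ/t½) = (1/2)^(109/44) ≈ 0.1796.
C₀ = D/Vd = 1877/214 ≈ 8.771 μg/mL.
Before the 4th dose, 3 doses have been given. Superposition: Cmin = C₀·(f + f² + … + f^3).
≈ 8.771 × (0.1796 + 0.0323 + 0.0058) ≈ 8.771 × 0.2177 ≈ 1.909 μg/mL.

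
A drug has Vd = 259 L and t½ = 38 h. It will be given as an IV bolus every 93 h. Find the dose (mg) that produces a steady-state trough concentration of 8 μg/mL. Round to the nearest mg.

9229 mg

τ/t½ = 93/38 ≈ 2.4474, so f = (1/2)^(93/38) ≈ 0.183345.
Cmin,ss = (D/Vd)·f/(1−f), so D = Cmin,ss·Vd·(1−f)/f.
D = 8 × 259 × (1−f)/f ≈ 8 × 259 × 4.45420 ≈ 9229.10 mg.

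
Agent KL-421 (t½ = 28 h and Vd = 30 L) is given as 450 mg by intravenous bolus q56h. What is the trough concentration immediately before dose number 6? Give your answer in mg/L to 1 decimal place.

f = (1/2)^(τ/t½) = (1/2)^(56/28) ≈ 0.2500.
C₀ = D/Vd = 450/30 ≈ 15.000 mg/L.
Before the 6th dose, 5 doses have been given. Superposition: Cmin = C₀·(f + f² + … + f^5).
≈ 15.000 × (0.2500 + 0.0625 + 0.0156 + 0.0039 + 0.0010) ≈ 15.000 × 0.3330 ≈ 4.995 mg/L.

5.0 mg/L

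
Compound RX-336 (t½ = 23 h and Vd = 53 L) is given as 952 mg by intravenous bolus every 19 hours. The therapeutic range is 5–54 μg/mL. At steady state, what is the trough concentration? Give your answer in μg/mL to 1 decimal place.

k = ln2/t½ = ln2/23 ≈ 0.030137 h⁻¹; fraction remaining f = e^(−kτ) = e^(−0.030137×19) ≈ 0.5641.
Accumulation ratio R = 1/(1 − f) ≈ 1/0.4359 ≈ 2.2941.
Single-dose peak C₀ = D/Vd = 952/53 ≈ 17.962 μg/mL.
Cmax,ss = C₀/(1 − f) ≈ 17.962/0.4359 ≈ 41.207 μg/mL.
One interval later, Cmin,ss = Cmax,ss·e^(−kτ) ≈ 41.207 × 0.5641 ≈ 23.245 μg/mL.
Trough 23.2 μg/mL vs MEC 5 μg/mL: adequate.

23.2 μg/mL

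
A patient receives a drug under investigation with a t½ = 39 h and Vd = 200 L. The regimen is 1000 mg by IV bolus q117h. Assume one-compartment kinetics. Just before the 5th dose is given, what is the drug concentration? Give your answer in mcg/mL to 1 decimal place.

f = (1/2)^(τ/t½) = (1/2)^(117/39) ≈ 0.1250.
C₀ = D/Vd = 1000/200 ≈ 5.000 mcg/mL.
Before the 5th dose, 4 doses have been given. Superposition: Cmin = C₀·(f + f² + … + f^4).
≈ 5.000 × (0.1250 + 0.0156 + 0.0020 + 0.0002) ≈ 5.000 × 0.1428 ≈ 0.714 mcg/mL.

0.7 mcg/mL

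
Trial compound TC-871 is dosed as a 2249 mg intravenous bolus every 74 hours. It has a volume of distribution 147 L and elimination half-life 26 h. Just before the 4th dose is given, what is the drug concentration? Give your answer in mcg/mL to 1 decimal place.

2.5 mcg/mL

f = (1/2)^(τ/t½) = (1/2)^(74/26) ≈ 0.1391.
C₀ = D/Vd = 2249/147 ≈ 15.299 mcg/mL.
Before the 4th dose, 3 doses have been given. Superposition: Cmin = C₀·(f + f² + … + f^3).
≈ 15.299 × (0.1391 + 0.0193 + 0.0027) ≈ 15.299 × 0.1611 ≈ 2.465 mcg/mL.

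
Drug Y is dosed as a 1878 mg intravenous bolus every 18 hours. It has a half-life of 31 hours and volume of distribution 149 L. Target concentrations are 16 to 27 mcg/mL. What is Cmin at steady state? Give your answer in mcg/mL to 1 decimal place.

25.4 mcg/mL

τ/t½ = 18/31 ≈ 0.58065, so fraction remaining f = (1/2)^(18/31) ≈ 0.6687.
At steady state, accumulation factor R = 1/(1 − e^(−kτ)) ≈ 3.0184.
Single-dose peak C₀ = D/Vd = 1878/149 ≈ 12.604 mcg/mL.
Cmax,ss = C₀/(1 − f) ≈ 12.604/0.3313 ≈ 38.044 mcg/mL.
One interval later, Cmin,ss = Cmax,ss·e^(−kτ) ≈ 38.044 × 0.6687 ≈ 25.440 mcg/mL.
Trough 25.4 mcg/mL vs MEC 16 mcg/mL: adequate.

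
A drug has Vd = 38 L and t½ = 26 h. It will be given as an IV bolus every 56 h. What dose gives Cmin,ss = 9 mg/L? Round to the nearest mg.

τ/t½ = 56/26 ≈ 2.1538, so f = (1/2)^(56/26) ≈ 0.224713.
Cmin,ss = (D/Vd)·f/(1−f), so D = Cmin,ss·Vd·(1−f)/f.
D = 9 × 38 × (1−f)/f ≈ 9 × 38 × 3.45012 ≈ 1179.94 mg.

1180 mg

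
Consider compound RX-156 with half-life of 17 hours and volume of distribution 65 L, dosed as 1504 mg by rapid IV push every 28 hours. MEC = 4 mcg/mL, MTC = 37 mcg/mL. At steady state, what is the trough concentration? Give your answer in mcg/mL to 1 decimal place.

10.9 mcg/mL

Over one 28-h interval, 28/17 ≈ 1.6471 half-lives elapse, leaving f ≈ 0.3193 of each dose.
Each bolus raises the concentration by D/Vd = 1504/65 ≈ 23.138 mcg/mL.
Steady-state trough Cmin,ss = C₀·f/(1−f) ≈ 23.138 × 0.3193/0.6807 ≈ 10.853 mcg/mL.
Trough 10.9 mcg/mL vs MEC 4 mcg/mL: adequate.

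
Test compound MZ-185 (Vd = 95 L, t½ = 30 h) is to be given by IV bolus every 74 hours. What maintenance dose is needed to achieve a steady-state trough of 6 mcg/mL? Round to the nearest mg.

τ/t½ = 74/30 ≈ 2.4667, so f = (1/2)^(74/30) ≈ 0.180909.
Cmin,ss = (D/Vd)·f/(1−f), so D = Cmin,ss·Vd·(1−f)/f.
D = 6 × 95 × (1−f)/f ≈ 6 × 95 × 4.52764 ≈ 2580.75 mg.

2581 mg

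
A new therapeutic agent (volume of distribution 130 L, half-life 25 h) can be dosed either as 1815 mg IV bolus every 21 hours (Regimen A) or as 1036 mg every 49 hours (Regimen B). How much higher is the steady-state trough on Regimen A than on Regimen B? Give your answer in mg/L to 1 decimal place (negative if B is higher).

14.9 mg/L

Regimen A: f = (1/2)^(21/25) ≈ 0.5586; Cmin,ss = (1815/130)·f/(1−f) ≈ 17.669 mg/L.
Regimen B: f = (1/2)^(49/25) ≈ 0.2570; Cmin,ss = (1036/130)·f/(1−f) ≈ 2.757 mg/L.
Difference ≈ 17.669 − 2.757 ≈ 14.912 mg/L.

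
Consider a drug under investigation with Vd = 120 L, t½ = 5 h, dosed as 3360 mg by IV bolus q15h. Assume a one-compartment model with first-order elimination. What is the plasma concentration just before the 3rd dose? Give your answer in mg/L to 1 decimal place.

3.9 mg/L

f = (1/2)^(τ/t½) = (1/2)^(15/5) ≈ 0.1250.
C₀ = D/Vd = 3360/120 ≈ 28.000 mg/L.
Before the 3rd dose, 2 doses have been given. Superposition: Cmin = C₀·(f + f²).
≈ 28.000 × (0.1250 + 0.0156) ≈ 28.000 × 0.1406 ≈ 3.937 mg/L.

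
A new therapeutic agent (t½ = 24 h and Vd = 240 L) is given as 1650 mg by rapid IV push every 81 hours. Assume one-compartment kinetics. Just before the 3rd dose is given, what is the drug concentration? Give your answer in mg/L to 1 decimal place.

0.7 mg/L

f = (1/2)^(τ/t½) = (1/2)^(81/24) ≈ 0.0964.
C₀ = D/Vd = 1650/240 ≈ 6.875 mg/L.
Before the 3rd dose, 2 doses have been given. Superposition: Cmin = C₀·(f + f²).
≈ 6.875 × (0.0964 + 0.0093) ≈ 6.875 × 0.1057 ≈ 0.727 mg/L.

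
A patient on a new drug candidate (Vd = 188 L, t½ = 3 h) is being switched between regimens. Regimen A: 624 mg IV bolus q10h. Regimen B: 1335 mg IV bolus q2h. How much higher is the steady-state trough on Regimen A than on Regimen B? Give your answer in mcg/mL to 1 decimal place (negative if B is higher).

-11.7 mcg/mL

Regimen A: f = (1/2)^(10/3) ≈ 0.0992; Cmin,ss = (624/188)·f/(1−f) ≈ 0.366 mcg/mL.
Regimen B: f = (1/2)^(2/3) ≈ 0.6300; Cmin,ss = (1335/188)·f/(1−f) ≈ 12.091 mcg/mL.
Difference ≈ 0.366 − 12.091 ≈ -11.725 mcg/mL.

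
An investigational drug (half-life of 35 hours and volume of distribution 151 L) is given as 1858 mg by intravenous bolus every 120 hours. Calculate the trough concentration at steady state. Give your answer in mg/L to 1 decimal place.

Over one 120-h interval, 120/35 ≈ 3.4286 half-lives elapse, leaving f ≈ 0.0929 of each dose.
At steady state, accumulation factor R = 1/(1 − e^(−kτ)) ≈ 1.1024.
Each bolus raises the concentration by D/Vd = 1858/151 ≈ 12.305 mg/L.
Cmax,ss = C₀/(1 − f) ≈ 12.305/0.9071 ≈ 13.565 mg/L.
Steady-state trough Cmin,ss = Cmax,ss·f ≈ 13.565 × 0.0929 ≈ 1.260 mg/L.

1.3 mg/L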